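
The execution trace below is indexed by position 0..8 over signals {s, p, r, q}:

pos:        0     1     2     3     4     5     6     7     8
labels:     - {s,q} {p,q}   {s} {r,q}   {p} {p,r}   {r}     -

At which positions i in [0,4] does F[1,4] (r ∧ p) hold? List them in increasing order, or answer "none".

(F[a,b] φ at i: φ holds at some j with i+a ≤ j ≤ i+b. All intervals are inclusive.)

Evaluate at each i in [0,4]:
  i=0: ✗ (none in [1,4])
  i=1: ✗ (none in [2,5])
  i=2: ✓ (witness j=6)
  i=3: ✓ (witness j=6)
  i=4: ✓ (witness j=6)

2, 3, 4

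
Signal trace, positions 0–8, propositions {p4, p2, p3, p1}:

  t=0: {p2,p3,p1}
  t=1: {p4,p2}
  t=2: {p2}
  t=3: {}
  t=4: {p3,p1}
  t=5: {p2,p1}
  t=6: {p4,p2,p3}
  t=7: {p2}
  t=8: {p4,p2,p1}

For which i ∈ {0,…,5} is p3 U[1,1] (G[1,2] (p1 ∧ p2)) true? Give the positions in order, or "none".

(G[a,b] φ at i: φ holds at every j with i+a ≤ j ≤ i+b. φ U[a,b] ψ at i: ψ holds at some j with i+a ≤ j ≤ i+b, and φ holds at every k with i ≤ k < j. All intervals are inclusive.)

none

Evaluate at each i in [0,5]:
  i=0: ✗ (no rhs in [1,1])
  i=1: ✗ (no rhs in [2,2])
  i=2: ✗ (no rhs in [3,3])
  i=3: ✗ (no rhs in [4,4])
  i=4: ✗ (no rhs in [5,5])
  i=5: ✗ (no rhs in [6,6])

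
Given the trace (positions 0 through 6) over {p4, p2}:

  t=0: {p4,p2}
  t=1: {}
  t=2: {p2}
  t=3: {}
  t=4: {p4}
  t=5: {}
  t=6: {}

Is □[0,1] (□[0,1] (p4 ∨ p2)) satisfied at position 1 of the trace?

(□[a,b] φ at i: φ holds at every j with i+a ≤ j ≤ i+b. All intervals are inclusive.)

Check □[0,1] (p4 ∨ p2) at every j in [1,2]:
  j=1: fails at 1
  j=2: fails at 3
Fails at j=1 → formula fails.

No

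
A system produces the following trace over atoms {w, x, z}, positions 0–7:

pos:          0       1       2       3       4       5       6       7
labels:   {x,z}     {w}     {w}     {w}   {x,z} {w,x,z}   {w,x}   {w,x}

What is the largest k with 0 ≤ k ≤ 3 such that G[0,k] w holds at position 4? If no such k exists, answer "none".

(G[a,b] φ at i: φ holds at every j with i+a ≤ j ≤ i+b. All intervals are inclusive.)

none

w must hold from j=4 onward; find where it first fails.
  j=4: fails → no k works.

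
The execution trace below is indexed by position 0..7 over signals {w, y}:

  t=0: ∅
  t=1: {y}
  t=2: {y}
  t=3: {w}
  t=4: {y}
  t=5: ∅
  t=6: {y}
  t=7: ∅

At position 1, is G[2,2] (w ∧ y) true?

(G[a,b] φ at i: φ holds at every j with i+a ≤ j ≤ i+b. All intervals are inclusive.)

False

Check (w ∧ y) at every j in [3,3]:
  j=3: false
Fails at j=3 → formula fails.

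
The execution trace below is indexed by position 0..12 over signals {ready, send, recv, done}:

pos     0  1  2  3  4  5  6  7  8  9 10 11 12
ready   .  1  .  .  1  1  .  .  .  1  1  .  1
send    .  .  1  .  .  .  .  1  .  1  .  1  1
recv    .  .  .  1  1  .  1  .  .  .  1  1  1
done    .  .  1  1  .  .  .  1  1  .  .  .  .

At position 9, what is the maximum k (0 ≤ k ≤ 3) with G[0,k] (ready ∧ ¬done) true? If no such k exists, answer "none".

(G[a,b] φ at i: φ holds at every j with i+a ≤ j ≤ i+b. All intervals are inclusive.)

(ready ∧ ¬done) must hold from j=9 onward; find where it first fails.
  j=9: holds
  j=10: holds
  j=11: fails
Holds on [9,10], so largest k = 1.

1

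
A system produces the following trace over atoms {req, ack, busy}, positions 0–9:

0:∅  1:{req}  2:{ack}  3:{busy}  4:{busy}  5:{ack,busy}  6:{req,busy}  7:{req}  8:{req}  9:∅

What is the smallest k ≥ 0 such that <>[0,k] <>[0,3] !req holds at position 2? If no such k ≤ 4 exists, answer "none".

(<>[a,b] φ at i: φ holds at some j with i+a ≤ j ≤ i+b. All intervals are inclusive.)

0

Scan j = 2,3,… for <>[0,3] !req:
  j=2: holds
First hit at j=2, so smallest k = 2-2 = 0.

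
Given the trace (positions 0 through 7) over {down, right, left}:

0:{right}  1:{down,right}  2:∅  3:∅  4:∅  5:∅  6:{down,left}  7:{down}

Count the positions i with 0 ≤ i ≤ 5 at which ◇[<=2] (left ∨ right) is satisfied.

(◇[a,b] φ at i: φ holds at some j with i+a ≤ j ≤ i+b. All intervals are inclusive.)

Evaluate at each i in [0,5]:
  i=0: ✓ (witness j=0)
  i=1: ✓ (witness j=1)
  i=2: ✗ (none in [2,4])
  i=3: ✗ (none in [3,5])
  i=4: ✓ (witness j=6)
  i=5: ✓ (witness j=6)
Positions where it holds: {0, 1, 4, 5} → 4.

4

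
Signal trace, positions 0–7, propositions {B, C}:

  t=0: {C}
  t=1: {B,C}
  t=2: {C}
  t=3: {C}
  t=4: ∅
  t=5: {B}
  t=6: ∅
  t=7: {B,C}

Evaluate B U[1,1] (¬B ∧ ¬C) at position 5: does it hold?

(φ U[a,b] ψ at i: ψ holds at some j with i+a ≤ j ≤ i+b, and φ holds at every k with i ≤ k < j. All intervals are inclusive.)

Need some j in [6,6] with (¬B ∧ ¬C), and B at every k in [5,j-1].
  j=6: (¬B ∧ ¬C) holds; B holds at every k in [5,5] → satisfied.

Yes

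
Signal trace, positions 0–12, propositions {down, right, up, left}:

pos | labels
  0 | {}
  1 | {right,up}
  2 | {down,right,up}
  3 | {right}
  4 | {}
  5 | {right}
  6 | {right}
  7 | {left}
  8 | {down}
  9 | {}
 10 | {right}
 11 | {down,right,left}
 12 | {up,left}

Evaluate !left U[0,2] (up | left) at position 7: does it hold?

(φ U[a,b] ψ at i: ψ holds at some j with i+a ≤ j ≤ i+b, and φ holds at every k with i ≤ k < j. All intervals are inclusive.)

Need some j in [7,9] with (up | left), and !left at every k in [7,j-1].
  j=7: (up | left) holds; no prefix to check → satisfied.

Holds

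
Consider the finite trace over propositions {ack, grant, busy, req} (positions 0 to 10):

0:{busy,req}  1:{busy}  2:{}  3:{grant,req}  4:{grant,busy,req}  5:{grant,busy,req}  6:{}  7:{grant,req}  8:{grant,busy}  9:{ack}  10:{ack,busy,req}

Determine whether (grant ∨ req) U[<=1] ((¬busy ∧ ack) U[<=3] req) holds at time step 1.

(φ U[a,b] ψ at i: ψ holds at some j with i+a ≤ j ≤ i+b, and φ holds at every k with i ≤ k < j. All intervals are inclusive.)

No

Need some j in [1,2] with ((¬busy ∧ ack) U[<=3] req), and (grant ∨ req) at every k in [1,j-1].
  j=1: ((¬busy ∧ ack) U[<=3] req) — fails.
  j=2: ((¬busy ∧ ack) U[<=3] req) — fails.
No j in the window works → until fails.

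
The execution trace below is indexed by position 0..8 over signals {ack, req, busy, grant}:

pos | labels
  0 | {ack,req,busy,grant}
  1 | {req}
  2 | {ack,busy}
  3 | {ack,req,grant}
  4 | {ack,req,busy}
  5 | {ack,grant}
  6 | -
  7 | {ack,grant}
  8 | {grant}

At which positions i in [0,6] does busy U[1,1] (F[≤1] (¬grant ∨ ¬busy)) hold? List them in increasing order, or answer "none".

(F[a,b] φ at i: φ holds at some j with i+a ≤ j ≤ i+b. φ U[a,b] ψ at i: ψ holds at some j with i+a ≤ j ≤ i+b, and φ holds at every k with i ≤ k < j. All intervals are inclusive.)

Evaluate at each i in [0,6]:
  i=0: ✓ (rhs at j=1; lhs holds on [0,0])
  i=1: ✗ (lhs fails at k=1 before rhs at j=2)
  i=2: ✓ (rhs at j=3; lhs holds on [2,2])
  i=3: ✗ (lhs fails at k=3 before rhs at j=4)
  i=4: ✓ (rhs at j=5; lhs holds on [4,4])
  i=5: ✗ (lhs fails at k=5 before rhs at j=6)
  i=6: ✗ (lhs fails at k=6 before rhs at j=7)

0, 2, 4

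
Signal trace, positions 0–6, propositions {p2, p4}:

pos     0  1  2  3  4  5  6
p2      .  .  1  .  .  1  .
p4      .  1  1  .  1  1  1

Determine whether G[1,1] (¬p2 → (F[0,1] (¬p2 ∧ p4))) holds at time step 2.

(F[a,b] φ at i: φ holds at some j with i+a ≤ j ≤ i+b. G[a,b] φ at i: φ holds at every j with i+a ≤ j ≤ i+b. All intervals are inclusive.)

True

Check (¬p2 → (F[0,1] (¬p2 ∧ p4))) at every j in [3,3]:
  j=3: antecedent true; consequent holds (witness at 4) → ✓
All positions satisfy it → formula holds.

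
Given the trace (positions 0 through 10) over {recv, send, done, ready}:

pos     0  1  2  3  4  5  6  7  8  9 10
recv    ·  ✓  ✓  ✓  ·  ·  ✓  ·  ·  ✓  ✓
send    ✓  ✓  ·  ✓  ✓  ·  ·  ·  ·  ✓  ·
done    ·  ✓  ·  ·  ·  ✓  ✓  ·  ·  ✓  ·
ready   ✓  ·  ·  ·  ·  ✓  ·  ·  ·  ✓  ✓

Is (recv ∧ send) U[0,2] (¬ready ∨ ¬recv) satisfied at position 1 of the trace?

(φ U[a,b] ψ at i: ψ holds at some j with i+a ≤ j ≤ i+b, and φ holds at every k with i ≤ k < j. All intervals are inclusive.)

Yes

Need some j in [1,3] with (¬ready ∨ ¬recv), and (recv ∧ send) at every k in [1,j-1].
  j=1: (¬ready ∨ ¬recv) holds; no prefix to check → satisfied.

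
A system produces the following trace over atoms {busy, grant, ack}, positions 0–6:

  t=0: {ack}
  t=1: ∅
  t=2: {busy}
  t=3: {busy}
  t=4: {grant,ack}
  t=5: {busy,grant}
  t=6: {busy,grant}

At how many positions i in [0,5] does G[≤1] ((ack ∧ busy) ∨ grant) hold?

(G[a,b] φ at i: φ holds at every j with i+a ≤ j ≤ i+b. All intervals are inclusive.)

Evaluate at each i in [0,5]:
  i=0: ✗ (fails at j=0)
  i=1: ✗ (fails at j=1)
  i=2: ✗ (fails at j=2)
  i=3: ✗ (fails at j=3)
  i=4: ✓ (all of [4,5])
  i=5: ✓ (all of [5,6])
Positions where it holds: {4, 5} → 2.

2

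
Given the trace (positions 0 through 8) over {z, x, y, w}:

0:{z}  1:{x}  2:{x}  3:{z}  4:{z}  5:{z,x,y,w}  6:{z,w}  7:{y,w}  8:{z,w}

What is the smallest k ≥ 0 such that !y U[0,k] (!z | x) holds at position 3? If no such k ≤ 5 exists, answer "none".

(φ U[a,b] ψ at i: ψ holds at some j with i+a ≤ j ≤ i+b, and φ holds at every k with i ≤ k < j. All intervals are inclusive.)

2

Need earliest j ≥ 3 with (!z | x), and !y at every k in [3,j-1].
  j=3: rhs fails.
  j=4: rhs fails.
  j=5: rhs holds; lhs holds on [3,4]. k = 2.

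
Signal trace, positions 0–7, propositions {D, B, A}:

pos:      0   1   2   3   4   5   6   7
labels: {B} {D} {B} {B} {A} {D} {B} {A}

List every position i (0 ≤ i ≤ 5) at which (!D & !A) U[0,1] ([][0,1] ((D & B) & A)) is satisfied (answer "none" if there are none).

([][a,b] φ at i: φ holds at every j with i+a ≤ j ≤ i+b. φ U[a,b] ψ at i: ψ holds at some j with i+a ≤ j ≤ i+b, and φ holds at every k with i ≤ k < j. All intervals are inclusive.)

none

Evaluate at each i in [0,5]:
  i=0: ✗ (no rhs in [0,1])
  i=1: ✗ (no rhs in [1,2])
  i=2: ✗ (no rhs in [2,3])
  i=3: ✗ (no rhs in [3,4])
  i=4: ✗ (no rhs in [4,5])
  i=5: ✗ (no rhs in [5,6])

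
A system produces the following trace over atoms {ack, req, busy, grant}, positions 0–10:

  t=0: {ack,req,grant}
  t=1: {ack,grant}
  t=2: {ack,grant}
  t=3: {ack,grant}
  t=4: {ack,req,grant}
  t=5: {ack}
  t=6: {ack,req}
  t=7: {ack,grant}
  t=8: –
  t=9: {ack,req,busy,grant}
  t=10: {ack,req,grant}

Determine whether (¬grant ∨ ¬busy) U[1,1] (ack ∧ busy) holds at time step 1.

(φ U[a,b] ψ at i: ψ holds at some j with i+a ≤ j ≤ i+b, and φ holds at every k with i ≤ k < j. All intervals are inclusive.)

Need some j in [2,2] with (ack ∧ busy), and (¬grant ∨ ¬busy) at every k in [1,j-1].
  j=2: (ack ∧ busy) false.
No j in the window works → until fails.

No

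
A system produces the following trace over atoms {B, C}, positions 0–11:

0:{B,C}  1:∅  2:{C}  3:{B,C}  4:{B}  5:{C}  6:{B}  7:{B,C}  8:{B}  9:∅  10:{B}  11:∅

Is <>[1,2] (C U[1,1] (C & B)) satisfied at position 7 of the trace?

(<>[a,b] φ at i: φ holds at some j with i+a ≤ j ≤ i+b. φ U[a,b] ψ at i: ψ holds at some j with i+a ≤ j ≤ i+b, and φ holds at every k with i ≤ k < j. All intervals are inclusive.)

Does not hold

Check (C U[1,1] (C & B)) at each j in [8,9]:
  j=8: fails
  j=9: fails
No position in the window satisfies it → formula fails.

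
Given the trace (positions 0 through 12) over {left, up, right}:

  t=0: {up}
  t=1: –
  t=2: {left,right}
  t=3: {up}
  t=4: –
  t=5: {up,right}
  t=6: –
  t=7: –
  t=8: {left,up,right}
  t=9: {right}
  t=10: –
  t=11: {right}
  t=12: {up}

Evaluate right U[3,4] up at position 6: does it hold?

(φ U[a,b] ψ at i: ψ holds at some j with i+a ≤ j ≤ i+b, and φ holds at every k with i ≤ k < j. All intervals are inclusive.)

Need some j in [9,10] with up, and right at every k in [6,j-1].
  j=9: up false.
  j=10: up false.
No j in the window works → until fails.

Does not hold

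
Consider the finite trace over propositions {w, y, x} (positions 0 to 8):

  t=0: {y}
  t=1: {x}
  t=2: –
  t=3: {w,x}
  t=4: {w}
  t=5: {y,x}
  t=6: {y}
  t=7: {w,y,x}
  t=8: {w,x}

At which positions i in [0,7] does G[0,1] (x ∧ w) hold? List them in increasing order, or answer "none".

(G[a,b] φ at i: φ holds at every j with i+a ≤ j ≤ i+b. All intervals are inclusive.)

Evaluate at each i in [0,7]:
  i=0: ✗ (fails at j=0)
  i=1: ✗ (fails at j=1)
  i=2: ✗ (fails at j=2)
  i=3: ✗ (fails at j=4)
  i=4: ✗ (fails at j=4)
  i=5: ✗ (fails at j=5)
  i=6: ✗ (fails at j=6)
  i=7: ✓ (all of [7,8])

7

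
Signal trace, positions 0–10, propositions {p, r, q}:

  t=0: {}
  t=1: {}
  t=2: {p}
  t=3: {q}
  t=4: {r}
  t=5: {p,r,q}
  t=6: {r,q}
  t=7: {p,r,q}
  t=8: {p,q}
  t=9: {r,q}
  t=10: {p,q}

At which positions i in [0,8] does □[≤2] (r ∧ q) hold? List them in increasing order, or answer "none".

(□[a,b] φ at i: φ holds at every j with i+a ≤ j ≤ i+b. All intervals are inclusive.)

5

Evaluate at each i in [0,8]:
  i=0: ✗ (fails at j=0)
  i=1: ✗ (fails at j=1)
  i=2: ✗ (fails at j=2)
  i=3: ✗ (fails at j=3)
  i=4: ✗ (fails at j=4)
  i=5: ✓ (all of [5,7])
  i=6: ✗ (fails at j=8)
  i=7: ✗ (fails at j=8)
  i=8: ✗ (fails at j=8)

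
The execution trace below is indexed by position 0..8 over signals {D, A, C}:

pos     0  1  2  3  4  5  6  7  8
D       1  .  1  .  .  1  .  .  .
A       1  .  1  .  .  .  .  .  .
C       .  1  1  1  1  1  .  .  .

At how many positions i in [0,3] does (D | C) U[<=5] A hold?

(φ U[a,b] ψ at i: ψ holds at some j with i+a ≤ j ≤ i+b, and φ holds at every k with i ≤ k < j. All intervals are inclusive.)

3

Evaluate at each i in [0,3]:
  i=0: ✓ (rhs at j=0)
  i=1: ✓ (rhs at j=2; lhs holds on [1,1])
  i=2: ✓ (rhs at j=2)
  i=3: ✗ (no rhs in [3,8])
Positions where it holds: {0, 1, 2} → 3.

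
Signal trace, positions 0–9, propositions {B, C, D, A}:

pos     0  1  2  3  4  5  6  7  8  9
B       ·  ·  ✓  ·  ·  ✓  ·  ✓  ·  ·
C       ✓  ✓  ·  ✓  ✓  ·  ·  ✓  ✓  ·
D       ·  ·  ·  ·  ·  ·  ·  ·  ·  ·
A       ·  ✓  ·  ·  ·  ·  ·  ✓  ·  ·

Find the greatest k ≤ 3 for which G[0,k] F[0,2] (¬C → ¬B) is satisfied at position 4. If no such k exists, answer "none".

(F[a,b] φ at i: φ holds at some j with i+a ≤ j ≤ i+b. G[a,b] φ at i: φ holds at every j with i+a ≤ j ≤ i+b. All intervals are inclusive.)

3

F[0,2] (¬C → ¬B) must hold from j=4 onward; find where it first fails.
  j=4: holds
  j=5: holds
  j=6: holds
  j=7: holds
Holds through j=7; largest k = 3.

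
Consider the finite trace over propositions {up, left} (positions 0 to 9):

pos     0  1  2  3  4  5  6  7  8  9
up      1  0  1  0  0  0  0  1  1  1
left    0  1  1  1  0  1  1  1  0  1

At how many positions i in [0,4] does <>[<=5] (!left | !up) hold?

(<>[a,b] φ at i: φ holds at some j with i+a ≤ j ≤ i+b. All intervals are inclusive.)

Evaluate at each i in [0,4]:
  i=0: ✓ (witness j=0)
  i=1: ✓ (witness j=1)
  i=2: ✓ (witness j=3)
  i=3: ✓ (witness j=3)
  i=4: ✓ (witness j=4)
Positions where it holds: {0, 1, 2, 3, 4} → 5.

5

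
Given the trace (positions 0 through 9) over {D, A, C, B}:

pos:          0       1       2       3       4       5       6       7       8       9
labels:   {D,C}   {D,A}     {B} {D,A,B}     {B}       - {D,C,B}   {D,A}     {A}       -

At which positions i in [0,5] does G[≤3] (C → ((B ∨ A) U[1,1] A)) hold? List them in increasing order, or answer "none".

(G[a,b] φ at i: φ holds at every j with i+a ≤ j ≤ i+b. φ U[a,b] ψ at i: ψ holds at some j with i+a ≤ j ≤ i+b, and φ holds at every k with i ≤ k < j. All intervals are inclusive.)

1, 2, 3, 4, 5

Evaluate at each i in [0,5]:
  i=0: ✗ (fails at j=0)
  i=1: ✓ (all of [1,4])
  i=2: ✓ (all of [2,5])
  i=3: ✓ (all of [3,6])
  i=4: ✓ (all of [4,7])
  i=5: ✓ (all of [5,8])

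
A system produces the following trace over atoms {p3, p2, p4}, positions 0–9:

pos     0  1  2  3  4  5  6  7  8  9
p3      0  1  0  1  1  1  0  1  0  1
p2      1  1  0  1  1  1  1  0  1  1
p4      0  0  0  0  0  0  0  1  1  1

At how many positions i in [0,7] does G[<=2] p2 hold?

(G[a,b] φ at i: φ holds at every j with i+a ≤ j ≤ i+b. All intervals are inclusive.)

Evaluate at each i in [0,7]:
  i=0: ✗ (fails at j=2)
  i=1: ✗ (fails at j=2)
  i=2: ✗ (fails at j=2)
  i=3: ✓ (all of [3,5])
  i=4: ✓ (all of [4,6])
  i=5: ✗ (fails at j=7)
  i=6: ✗ (fails at j=7)
  i=7: ✗ (fails at j=7)
Positions where it holds: {3, 4} → 2.

2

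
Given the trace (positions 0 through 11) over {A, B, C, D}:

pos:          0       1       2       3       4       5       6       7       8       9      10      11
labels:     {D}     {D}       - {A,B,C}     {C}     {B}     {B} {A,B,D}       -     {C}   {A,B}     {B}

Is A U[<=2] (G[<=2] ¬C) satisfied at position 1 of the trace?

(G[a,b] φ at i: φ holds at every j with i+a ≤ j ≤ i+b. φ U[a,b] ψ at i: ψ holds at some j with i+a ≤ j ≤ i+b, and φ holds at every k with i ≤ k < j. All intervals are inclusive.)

Need some j in [1,3] with G[<=2] ¬C, and A at every k in [1,j-1].
  j=1: G[<=2] ¬C — fails at 3.
  j=2: G[<=2] ¬C — fails at 3.
  j=3: G[<=2] ¬C — fails at 3.
No j in the window works → until fails.

Does not hold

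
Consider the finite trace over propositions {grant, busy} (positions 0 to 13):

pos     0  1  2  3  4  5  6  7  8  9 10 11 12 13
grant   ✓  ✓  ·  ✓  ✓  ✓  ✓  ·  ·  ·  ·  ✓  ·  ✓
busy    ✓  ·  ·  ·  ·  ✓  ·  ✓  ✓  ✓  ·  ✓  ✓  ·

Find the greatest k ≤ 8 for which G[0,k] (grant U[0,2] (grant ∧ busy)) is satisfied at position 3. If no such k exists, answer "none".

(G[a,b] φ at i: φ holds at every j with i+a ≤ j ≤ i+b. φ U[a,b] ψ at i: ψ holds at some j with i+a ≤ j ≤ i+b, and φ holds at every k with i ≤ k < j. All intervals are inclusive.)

(grant U[0,2] (grant ∧ busy)) must hold from j=3 onward; find where it first fails.
  j=3: holds
  j=4: holds
  j=5: holds
  j=6: fails
Holds on [3,5], so largest k = 2.

2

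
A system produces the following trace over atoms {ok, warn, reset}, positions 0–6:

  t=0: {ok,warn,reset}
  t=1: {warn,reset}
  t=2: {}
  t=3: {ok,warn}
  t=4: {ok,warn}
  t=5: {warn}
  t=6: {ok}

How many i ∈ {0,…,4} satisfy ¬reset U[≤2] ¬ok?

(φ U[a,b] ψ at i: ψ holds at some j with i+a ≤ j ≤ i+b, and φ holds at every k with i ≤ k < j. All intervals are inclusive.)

4

Evaluate at each i in [0,4]:
  i=0: ✗ (lhs fails at k=0 before rhs at j=1)
  i=1: ✓ (rhs at j=1)
  i=2: ✓ (rhs at j=2)
  i=3: ✓ (rhs at j=5; lhs holds on [3,4])
  i=4: ✓ (rhs at j=5; lhs holds on [4,4])
Positions where it holds: {1, 2, 3, 4} → 4.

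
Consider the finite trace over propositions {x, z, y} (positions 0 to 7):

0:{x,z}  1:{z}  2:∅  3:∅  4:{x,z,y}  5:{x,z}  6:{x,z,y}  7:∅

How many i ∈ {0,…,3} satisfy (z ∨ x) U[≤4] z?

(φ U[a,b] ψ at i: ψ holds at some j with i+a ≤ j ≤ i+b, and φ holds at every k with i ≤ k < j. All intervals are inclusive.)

Evaluate at each i in [0,3]:
  i=0: ✓ (rhs at j=0)
  i=1: ✓ (rhs at j=1)
  i=2: ✗ (lhs fails at k=2 before rhs at j=4)
  i=3: ✗ (lhs fails at k=3 before rhs at j=4)
Positions where it holds: {0, 1} → 2.

2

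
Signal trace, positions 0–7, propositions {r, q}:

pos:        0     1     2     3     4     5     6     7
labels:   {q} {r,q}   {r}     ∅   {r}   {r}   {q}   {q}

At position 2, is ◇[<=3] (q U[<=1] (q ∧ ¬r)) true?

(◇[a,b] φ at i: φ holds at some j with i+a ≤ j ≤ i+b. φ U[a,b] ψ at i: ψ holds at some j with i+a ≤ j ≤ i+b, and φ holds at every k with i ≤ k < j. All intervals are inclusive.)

Does not hold

Check (q U[<=1] (q ∧ ¬r)) at each j in [2,5]:
  j=2: fails
  j=3: fails
  j=4: fails
  j=5: fails
No position in the window satisfies it → formula fails.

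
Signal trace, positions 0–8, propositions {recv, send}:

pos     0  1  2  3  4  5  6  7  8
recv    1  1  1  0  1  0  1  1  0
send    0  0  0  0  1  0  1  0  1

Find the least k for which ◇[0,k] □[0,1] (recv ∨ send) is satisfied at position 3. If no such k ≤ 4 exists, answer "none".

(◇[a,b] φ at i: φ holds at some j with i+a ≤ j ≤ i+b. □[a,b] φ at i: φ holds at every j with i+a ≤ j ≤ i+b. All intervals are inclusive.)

Scan j = 3,4,… for □[0,1] (recv ∨ send):
  j=3: fails
  j=4: fails
  j=5: fails
  j=6: holds
First hit at j=6, so smallest k = 6-3 = 3.

3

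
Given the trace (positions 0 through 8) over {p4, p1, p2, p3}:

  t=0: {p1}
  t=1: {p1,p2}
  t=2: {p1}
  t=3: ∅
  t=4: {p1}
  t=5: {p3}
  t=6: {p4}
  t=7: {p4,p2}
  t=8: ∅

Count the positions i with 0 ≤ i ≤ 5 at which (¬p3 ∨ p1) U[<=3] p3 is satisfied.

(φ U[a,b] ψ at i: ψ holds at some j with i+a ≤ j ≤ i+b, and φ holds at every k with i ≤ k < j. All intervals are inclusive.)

4

Evaluate at each i in [0,5]:
  i=0: ✗ (no rhs in [0,3])
  i=1: ✗ (no rhs in [1,4])
  i=2: ✓ (rhs at j=5; lhs holds on [2,4])
  i=3: ✓ (rhs at j=5; lhs holds on [3,4])
  i=4: ✓ (rhs at j=5; lhs holds on [4,4])
  i=5: ✓ (rhs at j=5)
Positions where it holds: {2, 3, 4, 5} → 4.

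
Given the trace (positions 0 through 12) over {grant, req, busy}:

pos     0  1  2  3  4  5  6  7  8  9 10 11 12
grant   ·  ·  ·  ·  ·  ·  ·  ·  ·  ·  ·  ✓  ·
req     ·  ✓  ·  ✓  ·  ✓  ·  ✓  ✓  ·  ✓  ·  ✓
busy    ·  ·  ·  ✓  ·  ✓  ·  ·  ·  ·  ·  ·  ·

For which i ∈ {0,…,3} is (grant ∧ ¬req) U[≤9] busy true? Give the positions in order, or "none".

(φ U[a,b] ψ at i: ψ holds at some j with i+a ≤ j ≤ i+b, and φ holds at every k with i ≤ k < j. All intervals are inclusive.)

3

Evaluate at each i in [0,3]:
  i=0: ✗ (lhs fails at k=0 before rhs at j=3)
  i=1: ✗ (lhs fails at k=1 before rhs at j=3)
  i=2: ✗ (lhs fails at k=2 before rhs at j=3)
  i=3: ✓ (rhs at j=3)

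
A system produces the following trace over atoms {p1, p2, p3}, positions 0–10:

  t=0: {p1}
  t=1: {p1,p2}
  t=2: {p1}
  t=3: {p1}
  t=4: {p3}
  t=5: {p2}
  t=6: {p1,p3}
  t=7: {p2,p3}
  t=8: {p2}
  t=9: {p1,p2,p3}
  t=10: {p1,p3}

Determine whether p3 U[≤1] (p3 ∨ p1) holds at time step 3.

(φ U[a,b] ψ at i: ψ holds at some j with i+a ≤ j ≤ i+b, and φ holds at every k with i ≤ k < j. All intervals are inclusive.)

Need some j in [3,4] with (p3 ∨ p1), and p3 at every k in [3,j-1].
  j=3: (p3 ∨ p1) holds; no prefix to check → satisfied.

True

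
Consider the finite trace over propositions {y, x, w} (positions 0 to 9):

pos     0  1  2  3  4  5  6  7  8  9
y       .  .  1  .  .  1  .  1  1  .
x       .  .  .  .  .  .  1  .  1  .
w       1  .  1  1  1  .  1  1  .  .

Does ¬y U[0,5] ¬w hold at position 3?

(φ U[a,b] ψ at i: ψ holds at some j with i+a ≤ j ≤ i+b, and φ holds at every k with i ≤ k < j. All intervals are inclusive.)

Need some j in [3,8] with ¬w, and ¬y at every k in [3,j-1].
  j=3: ¬w false.
  j=4: ¬w false.
  j=5: ¬w holds; ¬y holds at every k in [3,4] → satisfied.

Holds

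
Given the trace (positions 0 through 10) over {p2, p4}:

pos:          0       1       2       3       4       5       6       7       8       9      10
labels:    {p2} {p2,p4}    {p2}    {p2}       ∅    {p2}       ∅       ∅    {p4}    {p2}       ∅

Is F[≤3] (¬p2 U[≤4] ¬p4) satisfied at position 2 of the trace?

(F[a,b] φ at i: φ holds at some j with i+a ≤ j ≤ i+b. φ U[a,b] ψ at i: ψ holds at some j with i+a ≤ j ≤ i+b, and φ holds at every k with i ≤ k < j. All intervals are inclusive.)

True

Check (¬p2 U[≤4] ¬p4) at each j in [2,5]:
  j=2: holds
  j=3: holds
  j=4: holds
  j=5: holds
Found at j=2 → formula holds.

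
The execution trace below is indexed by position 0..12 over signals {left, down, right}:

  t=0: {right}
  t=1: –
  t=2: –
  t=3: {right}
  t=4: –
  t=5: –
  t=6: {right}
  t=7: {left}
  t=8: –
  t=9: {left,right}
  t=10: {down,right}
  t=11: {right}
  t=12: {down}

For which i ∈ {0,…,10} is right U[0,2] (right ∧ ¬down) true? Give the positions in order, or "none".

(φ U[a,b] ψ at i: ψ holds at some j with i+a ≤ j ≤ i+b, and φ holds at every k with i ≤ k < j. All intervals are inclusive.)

0, 3, 6, 9, 10

Evaluate at each i in [0,10]:
  i=0: ✓ (rhs at j=0)
  i=1: ✗ (lhs fails at k=1 before rhs at j=3)
  i=2: ✗ (lhs fails at k=2 before rhs at j=3)
  i=3: ✓ (rhs at j=3)
  i=4: ✗ (lhs fails at k=4 before rhs at j=6)
  i=5: ✗ (lhs fails at k=5 before rhs at j=6)
  i=6: ✓ (rhs at j=6)
  i=7: ✗ (lhs fails at k=7 before rhs at j=9)
  i=8: ✗ (lhs fails at k=8 before rhs at j=9)
  i=9: ✓ (rhs at j=9)
  i=10: ✓ (rhs at j=11; lhs holds on [10,10])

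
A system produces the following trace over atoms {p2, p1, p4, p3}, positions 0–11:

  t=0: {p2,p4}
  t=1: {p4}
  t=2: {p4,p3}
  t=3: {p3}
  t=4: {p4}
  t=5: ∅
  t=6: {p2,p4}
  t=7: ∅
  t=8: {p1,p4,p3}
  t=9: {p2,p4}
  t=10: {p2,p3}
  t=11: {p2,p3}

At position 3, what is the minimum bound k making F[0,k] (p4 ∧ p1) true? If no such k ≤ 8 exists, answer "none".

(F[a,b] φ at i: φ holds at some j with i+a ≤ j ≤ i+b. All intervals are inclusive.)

5

Scan j = 3,4,… for (p4 ∧ p1):
  j=3: fails
  j=4: fails
  j=5: fails
  j=6: fails
  j=7: fails
  j=8: holds
First hit at j=8, so smallest k = 8-3 = 5.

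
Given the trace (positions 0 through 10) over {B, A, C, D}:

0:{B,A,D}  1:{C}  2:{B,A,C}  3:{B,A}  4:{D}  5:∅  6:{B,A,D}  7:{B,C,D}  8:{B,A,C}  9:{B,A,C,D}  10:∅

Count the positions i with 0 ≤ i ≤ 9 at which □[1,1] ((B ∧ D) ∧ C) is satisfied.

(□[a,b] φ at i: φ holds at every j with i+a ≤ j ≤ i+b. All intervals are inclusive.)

Evaluate at each i in [0,9]:
  i=0: ✗ (fails at j=1)
  i=1: ✗ (fails at j=2)
  i=2: ✗ (fails at j=3)
  i=3: ✗ (fails at j=4)
  i=4: ✗ (fails at j=5)
  i=5: ✗ (fails at j=6)
  i=6: ✓ (all of [7,7])
  i=7: ✗ (fails at j=8)
  i=8: ✓ (all of [9,9])
  i=9: ✗ (fails at j=10)
Positions where it holds: {6, 8} → 2.

2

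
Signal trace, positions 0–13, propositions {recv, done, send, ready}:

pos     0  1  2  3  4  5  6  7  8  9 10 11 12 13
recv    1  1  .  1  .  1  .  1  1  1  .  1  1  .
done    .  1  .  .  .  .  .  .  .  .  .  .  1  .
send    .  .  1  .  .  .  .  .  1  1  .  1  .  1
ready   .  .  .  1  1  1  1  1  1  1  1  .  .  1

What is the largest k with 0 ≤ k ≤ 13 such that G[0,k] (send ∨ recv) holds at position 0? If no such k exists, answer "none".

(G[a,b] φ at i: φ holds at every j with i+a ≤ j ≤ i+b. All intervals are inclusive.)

3

(send ∨ recv) must hold from j=0 onward; find where it first fails.
  j=0: holds
  j=1: holds
  j=2: holds
  j=3: holds
  j=4: fails
Holds on [0,3], so largest k = 3.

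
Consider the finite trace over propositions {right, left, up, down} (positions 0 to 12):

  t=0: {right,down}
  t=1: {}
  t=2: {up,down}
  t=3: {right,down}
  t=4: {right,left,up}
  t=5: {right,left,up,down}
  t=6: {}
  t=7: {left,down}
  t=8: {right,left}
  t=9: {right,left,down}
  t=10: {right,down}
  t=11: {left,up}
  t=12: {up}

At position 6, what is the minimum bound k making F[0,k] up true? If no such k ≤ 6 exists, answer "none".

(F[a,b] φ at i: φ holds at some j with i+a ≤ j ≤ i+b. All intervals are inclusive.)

5

Scan j = 6,7,… for up:
  j=6: fails
  j=7: fails
  j=8: fails
  j=9: fails
  j=10: fails
  j=11: holds
First hit at j=11, so smallest k = 11-6 = 5.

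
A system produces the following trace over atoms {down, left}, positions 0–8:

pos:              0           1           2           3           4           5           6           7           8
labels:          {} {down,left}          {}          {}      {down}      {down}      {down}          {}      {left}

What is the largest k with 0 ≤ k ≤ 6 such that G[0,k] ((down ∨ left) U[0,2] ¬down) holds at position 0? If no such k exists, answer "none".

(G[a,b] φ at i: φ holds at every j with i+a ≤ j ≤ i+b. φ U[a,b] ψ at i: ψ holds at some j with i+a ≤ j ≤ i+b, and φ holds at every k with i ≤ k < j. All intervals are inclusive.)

((down ∨ left) U[0,2] ¬down) must hold from j=0 onward; find where it first fails.
  j=0: holds
  j=1: holds
  j=2: holds
  j=3: holds
  j=4: fails
Holds on [0,3], so largest k = 3.

3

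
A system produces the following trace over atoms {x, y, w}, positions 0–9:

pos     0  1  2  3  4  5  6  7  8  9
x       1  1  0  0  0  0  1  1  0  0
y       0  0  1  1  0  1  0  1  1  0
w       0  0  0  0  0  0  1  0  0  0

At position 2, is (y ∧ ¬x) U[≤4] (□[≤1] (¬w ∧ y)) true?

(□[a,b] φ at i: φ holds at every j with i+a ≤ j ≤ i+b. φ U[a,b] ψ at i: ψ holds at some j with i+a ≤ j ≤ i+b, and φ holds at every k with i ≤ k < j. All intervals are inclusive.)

True

Need some j in [2,6] with □[≤1] (¬w ∧ y), and (y ∧ ¬x) at every k in [2,j-1].
  j=2: □[≤1] (¬w ∧ y) holds; no prefix to check → satisfied.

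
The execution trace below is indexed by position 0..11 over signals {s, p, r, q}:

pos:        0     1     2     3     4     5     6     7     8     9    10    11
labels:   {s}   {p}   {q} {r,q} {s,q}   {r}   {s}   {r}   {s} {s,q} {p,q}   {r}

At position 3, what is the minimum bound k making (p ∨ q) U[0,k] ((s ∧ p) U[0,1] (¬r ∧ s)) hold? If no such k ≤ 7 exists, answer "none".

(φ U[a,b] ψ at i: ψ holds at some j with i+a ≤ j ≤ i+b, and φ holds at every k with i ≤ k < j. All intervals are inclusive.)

1

Need earliest j ≥ 3 with ((s ∧ p) U[0,1] (¬r ∧ s)), and (p ∨ q) at every k in [3,j-1].
  j=3: rhs fails.
  j=4: rhs holds; lhs holds on [3,3]. k = 1.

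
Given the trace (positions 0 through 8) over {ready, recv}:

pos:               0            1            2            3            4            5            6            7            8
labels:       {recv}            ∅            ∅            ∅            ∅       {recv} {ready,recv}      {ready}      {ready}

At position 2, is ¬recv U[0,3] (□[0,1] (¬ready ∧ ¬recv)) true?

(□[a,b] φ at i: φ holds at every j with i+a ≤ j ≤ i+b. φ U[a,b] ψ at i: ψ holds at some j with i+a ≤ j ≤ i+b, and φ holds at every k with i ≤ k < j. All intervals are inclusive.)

Holds

Need some j in [2,5] with □[0,1] (¬ready ∧ ¬recv), and ¬recv at every k in [2,j-1].
  j=2: □[0,1] (¬ready ∧ ¬recv) holds; no prefix to check → satisfied.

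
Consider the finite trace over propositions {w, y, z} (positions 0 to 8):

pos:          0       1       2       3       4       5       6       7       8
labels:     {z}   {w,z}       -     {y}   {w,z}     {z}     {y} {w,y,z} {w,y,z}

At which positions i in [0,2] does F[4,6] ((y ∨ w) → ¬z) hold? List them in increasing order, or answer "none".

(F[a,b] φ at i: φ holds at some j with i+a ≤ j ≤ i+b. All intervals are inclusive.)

0, 1, 2

Evaluate at each i in [0,2]:
  i=0: ✓ (witness j=5)
  i=1: ✓ (witness j=5)
  i=2: ✓ (witness j=6)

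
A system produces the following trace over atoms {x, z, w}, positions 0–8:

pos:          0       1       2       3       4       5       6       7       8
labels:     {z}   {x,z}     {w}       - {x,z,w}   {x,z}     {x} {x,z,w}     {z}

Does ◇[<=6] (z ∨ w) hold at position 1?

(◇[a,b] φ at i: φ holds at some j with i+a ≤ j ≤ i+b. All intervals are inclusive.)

Yes

Check (z ∨ w) at each j in [1,7]:
  j=1: true
  j=2: true
  j=3: false
  j=4: true
  j=5: true
  j=6: false
  j=7: true
Found at j=1 → formula holds.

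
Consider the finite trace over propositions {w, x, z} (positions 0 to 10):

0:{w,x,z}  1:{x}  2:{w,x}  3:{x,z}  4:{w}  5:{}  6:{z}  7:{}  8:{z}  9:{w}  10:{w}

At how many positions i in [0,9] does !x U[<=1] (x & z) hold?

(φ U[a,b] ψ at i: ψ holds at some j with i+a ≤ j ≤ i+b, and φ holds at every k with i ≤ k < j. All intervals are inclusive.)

Evaluate at each i in [0,9]:
  i=0: ✓ (rhs at j=0)
  i=1: ✗ (no rhs in [1,2])
  i=2: ✗ (lhs fails at k=2 before rhs at j=3)
  i=3: ✓ (rhs at j=3)
  i=4: ✗ (no rhs in [4,5])
  i=5: ✗ (no rhs in [5,6])
  i=6: ✗ (no rhs in [6,7])
  i=7: ✗ (no rhs in [7,8])
  i=8: ✗ (no rhs in [8,9])
  i=9: ✗ (no rhs in [9,10])
Positions where it holds: {0, 3} → 2.

2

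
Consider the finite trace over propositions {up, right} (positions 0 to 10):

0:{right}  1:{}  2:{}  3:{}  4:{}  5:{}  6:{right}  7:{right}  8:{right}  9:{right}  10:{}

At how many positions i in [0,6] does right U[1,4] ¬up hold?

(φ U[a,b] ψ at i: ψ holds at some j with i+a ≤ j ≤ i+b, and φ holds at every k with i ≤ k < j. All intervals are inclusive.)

Evaluate at each i in [0,6]:
  i=0: ✓ (rhs at j=1; lhs holds on [0,0])
  i=1: ✗ (lhs fails at k=1 before rhs at j=2)
  i=2: ✗ (lhs fails at k=2 before rhs at j=3)
  i=3: ✗ (lhs fails at k=3 before rhs at j=4)
  i=4: ✗ (lhs fails at k=4 before rhs at j=5)
  i=5: ✗ (lhs fails at k=5 before rhs at j=6)
  i=6: ✓ (rhs at j=7; lhs holds on [6,6])
Positions where it holds: {0, 6} → 2.

2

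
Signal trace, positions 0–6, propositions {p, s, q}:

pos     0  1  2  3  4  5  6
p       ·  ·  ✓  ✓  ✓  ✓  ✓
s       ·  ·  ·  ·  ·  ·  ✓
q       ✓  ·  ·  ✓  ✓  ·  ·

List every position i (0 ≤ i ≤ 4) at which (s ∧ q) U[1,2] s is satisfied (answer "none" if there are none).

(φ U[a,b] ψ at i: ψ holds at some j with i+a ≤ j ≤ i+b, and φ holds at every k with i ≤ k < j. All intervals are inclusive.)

none

Evaluate at each i in [0,4]:
  i=0: ✗ (no rhs in [1,2])
  i=1: ✗ (no rhs in [2,3])
  i=2: ✗ (no rhs in [3,4])
  i=3: ✗ (no rhs in [4,5])
  i=4: ✗ (lhs fails at k=4 before rhs at j=6)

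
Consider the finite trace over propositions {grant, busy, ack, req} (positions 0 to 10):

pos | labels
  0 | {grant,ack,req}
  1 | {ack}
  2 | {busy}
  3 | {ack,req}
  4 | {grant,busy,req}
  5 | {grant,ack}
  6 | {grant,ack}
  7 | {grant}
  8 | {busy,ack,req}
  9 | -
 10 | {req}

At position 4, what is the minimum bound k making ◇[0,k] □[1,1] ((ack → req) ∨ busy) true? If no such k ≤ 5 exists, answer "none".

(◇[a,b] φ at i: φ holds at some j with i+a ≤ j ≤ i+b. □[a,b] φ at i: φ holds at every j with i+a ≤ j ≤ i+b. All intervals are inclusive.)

2

Scan j = 4,5,… for □[1,1] ((ack → req) ∨ busy):
  j=4: fails
  j=5: fails
  j=6: holds
First hit at j=6, so smallest k = 6-4 = 2.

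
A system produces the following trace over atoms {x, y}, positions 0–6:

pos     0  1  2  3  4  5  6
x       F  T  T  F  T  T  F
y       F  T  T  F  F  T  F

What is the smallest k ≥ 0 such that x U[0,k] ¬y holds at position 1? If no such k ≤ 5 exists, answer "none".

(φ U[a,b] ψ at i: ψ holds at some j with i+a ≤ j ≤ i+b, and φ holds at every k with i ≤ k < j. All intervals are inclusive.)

Need earliest j ≥ 1 with ¬y, and x at every k in [1,j-1].
  j=1: rhs fails.
  j=2: rhs fails.
  j=3: rhs holds; lhs holds on [1,2]. k = 2.

2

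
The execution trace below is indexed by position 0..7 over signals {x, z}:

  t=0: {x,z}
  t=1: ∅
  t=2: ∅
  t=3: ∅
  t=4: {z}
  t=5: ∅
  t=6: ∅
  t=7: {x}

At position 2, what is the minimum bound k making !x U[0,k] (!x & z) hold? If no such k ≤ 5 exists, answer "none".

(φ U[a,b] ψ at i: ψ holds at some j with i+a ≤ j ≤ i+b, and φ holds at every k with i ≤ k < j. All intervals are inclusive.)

Need earliest j ≥ 2 with (!x & z), and !x at every k in [2,j-1].
  j=2: rhs fails.
  j=3: rhs fails.
  j=4: rhs holds; lhs holds on [2,3]. k = 2.

2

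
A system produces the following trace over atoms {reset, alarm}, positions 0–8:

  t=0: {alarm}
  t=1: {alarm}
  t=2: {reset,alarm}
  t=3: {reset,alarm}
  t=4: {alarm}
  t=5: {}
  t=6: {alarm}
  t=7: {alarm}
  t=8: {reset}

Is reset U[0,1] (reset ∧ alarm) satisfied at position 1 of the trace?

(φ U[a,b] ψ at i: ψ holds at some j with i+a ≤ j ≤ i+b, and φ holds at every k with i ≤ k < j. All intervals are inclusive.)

No

Need some j in [1,2] with (reset ∧ alarm), and reset at every k in [1,j-1].
  j=1: (reset ∧ alarm) false.
  j=2: (reset ∧ alarm) holds, but reset fails at k=1 → not this j.
No j in the window works → until fails.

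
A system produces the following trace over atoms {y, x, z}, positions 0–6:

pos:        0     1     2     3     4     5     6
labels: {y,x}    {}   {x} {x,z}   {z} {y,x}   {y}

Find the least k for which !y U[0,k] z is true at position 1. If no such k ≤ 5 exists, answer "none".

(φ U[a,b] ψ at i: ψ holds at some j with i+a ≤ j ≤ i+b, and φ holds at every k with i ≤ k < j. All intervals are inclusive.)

Need earliest j ≥ 1 with z, and !y at every k in [1,j-1].
  j=1: rhs fails.
  j=2: rhs fails.
  j=3: rhs holds; lhs holds on [1,2]. k = 2.

2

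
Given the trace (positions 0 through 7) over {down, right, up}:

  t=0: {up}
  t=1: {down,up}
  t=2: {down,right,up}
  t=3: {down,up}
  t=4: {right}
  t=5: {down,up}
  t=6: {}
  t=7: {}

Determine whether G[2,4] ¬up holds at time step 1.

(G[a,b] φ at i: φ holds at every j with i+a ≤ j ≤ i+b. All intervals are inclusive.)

Check ¬up at every j in [3,5]:
  j=3: false
  j=4: true
  j=5: false
Fails at j=3 → formula fails.

Does not hold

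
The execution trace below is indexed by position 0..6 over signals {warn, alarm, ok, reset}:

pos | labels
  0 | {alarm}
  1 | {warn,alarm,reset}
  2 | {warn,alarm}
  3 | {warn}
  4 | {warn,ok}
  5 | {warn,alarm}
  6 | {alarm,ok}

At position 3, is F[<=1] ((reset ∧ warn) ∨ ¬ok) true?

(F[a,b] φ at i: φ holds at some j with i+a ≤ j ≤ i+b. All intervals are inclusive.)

Holds

Check ((reset ∧ warn) ∨ ¬ok) at each j in [3,4]:
  j=3: true
  j=4: false
Found at j=3 → formula holds.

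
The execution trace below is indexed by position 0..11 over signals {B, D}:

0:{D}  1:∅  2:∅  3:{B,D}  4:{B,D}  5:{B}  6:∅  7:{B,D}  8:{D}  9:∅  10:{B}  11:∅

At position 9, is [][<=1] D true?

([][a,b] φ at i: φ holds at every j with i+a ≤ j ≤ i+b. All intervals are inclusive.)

Check D at every j in [9,10]:
  j=9: false
  j=10: false
Fails at j=9 → formula fails.

False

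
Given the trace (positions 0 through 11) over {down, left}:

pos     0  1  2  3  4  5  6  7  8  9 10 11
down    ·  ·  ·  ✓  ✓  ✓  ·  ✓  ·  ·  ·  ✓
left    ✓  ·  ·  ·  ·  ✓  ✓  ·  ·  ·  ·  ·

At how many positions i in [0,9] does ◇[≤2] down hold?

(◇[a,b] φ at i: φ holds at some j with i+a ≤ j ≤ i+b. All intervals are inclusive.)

8

Evaluate at each i in [0,9]:
  i=0: ✗ (none in [0,2])
  i=1: ✓ (witness j=3)
  i=2: ✓ (witness j=3)
  i=3: ✓ (witness j=3)
  i=4: ✓ (witness j=4)
  i=5: ✓ (witness j=5)
  i=6: ✓ (witness j=7)
  i=7: ✓ (witness j=7)
  i=8: ✗ (none in [8,10])
  i=9: ✓ (witness j=11)
Positions where it holds: {1, 2, 3, 4, 5, 6, 7, 9} → 8.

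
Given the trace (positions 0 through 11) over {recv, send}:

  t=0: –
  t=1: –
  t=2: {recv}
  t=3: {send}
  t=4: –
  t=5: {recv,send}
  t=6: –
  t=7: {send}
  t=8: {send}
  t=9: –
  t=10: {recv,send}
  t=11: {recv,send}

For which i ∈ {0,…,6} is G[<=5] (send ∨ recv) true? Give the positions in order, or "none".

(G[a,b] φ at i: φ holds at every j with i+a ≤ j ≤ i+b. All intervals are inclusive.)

none

Evaluate at each i in [0,6]:
  i=0: ✗ (fails at j=0)
  i=1: ✗ (fails at j=1)
  i=2: ✗ (fails at j=4)
  i=3: ✗ (fails at j=4)
  i=4: ✗ (fails at j=4)
  i=5: ✗ (fails at j=6)
  i=6: ✗ (fails at j=6)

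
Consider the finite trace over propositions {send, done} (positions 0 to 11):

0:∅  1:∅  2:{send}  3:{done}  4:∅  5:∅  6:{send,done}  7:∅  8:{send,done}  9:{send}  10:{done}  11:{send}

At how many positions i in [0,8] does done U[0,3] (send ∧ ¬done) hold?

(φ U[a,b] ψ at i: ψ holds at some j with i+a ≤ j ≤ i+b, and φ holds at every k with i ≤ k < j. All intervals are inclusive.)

Evaluate at each i in [0,8]:
  i=0: ✗ (lhs fails at k=0 before rhs at j=2)
  i=1: ✗ (lhs fails at k=1 before rhs at j=2)
  i=2: ✓ (rhs at j=2)
  i=3: ✗ (no rhs in [3,6])
  i=4: ✗ (no rhs in [4,7])
  i=5: ✗ (no rhs in [5,8])
  i=6: ✗ (lhs fails at k=7 before rhs at j=9)
  i=7: ✗ (lhs fails at k=7 before rhs at j=9)
  i=8: ✓ (rhs at j=9; lhs holds on [8,8])
Positions where it holds: {2, 8} → 2.

2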